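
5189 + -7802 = -2613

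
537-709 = -172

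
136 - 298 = -162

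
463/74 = 6+19/74 ≈ 6.26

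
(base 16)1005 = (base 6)30553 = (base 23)7h7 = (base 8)10005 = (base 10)4101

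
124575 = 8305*15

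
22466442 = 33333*674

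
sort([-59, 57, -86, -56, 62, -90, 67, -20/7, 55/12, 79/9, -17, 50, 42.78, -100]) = [-100, -90, -86, -59, -56, -17, -20/7, 55/12, 79/9, 42.78, 50, 57, 62, 67]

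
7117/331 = 21 + 166/331 ≈ 21.50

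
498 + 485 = 983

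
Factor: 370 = 2^1*5^1*37^1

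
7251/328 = 22 + 35/328 ≈ 22.11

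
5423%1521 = 860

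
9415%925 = 165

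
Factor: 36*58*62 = 2^4*3^2*29^1*31^1 = 129456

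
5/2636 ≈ 0.00190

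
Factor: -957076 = -1*2^2*23^1*101^1*103^1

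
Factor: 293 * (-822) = -1 * 2^1 * 3^1 * 137^1 * 293^1 = -240846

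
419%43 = 32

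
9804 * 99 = 970596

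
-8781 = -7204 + -1577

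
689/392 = 1 + 297/392 ≈ 1.76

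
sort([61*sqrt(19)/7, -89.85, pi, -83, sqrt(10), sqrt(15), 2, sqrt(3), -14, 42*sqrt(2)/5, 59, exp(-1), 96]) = [-89.85, -83, -14, exp(-1), sqrt(3), 2, pi, sqrt(10), sqrt(15), 42*sqrt(2)/5, 61*sqrt(19)/7, 59, 96]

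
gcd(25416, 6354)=6354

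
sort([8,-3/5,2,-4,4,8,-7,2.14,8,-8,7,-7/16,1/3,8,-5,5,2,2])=[-8,-7,-5,-4,-3/5,-7/16,1/3,2,2,2,2.14,4,5,7,8,8,8,8]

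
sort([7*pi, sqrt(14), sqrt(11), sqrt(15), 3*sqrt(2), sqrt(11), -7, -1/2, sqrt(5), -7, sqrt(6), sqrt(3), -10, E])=[-10, -7, -7, -1/2, sqrt(3), sqrt(5), sqrt(6), E, sqrt(11), sqrt(11), sqrt(14), sqrt(15), 3*sqrt(2), 7*pi]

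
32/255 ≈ 0.125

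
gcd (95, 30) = 5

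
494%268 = 226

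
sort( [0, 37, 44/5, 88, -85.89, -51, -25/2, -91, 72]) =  [-91, -85.89, -51, -25/2, 0, 44/5, 37, 72, 88]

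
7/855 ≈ 0.00819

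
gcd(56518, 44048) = 2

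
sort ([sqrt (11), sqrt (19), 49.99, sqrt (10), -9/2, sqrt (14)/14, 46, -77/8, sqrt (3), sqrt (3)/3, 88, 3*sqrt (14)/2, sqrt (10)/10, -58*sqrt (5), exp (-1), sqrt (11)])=[-58*sqrt (5), -77/8, -9/2, sqrt (14)/14, sqrt (10)/10, exp (-1), sqrt (3)/3, sqrt (3), sqrt (10), sqrt (11), sqrt (11), sqrt (19), 3*sqrt (14)/2, 46, 49.99, 88]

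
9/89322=3/29774≈0.000101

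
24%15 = 9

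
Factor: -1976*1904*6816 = -1*2^12*3^1*7^1*13^1*17^1*19^1*71^1 = -25643864064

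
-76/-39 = 1 + 37/39 ≈ 1.95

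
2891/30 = 96 + 11/30 ≈ 96.37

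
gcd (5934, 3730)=2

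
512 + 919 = 1431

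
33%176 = 33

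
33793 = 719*47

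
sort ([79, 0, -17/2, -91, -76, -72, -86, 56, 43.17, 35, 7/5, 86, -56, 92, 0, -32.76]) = [-91, -86, -76, -72, -56, -32.76, -17/2, 0, 0, 7/5, 35, 43.17, 56, 79, 86, 92]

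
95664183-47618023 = 48046160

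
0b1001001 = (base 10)73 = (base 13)58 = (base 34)25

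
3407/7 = 486 + 5/7 ≈ 486.71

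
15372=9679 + 5693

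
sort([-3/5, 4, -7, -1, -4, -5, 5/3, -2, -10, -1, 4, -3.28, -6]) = [-10, -7, -6, -5, -4, -3.28, -2, -1, -1, -3/5, 5/3, 4, 4]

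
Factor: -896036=-1*2^2*17^1*13177^1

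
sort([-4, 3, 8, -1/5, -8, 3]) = [-8, -4, -1/5, 3, 3, 8]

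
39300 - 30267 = 9033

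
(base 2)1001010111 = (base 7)1514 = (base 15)29e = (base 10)599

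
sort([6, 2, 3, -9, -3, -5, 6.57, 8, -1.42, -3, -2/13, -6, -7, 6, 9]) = [-9, -7, -6, -5, -3, -3, -1.42, -2/13, 2, 3, 6, 6, 6.57, 8, 9]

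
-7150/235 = -1430/47 ≈ -30.43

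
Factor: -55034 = -1*2^1*7^1*3931^1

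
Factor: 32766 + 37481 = 199^1 * 353^1 = 70247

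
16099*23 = 370277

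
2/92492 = 1/46246 ≈ 0.0000216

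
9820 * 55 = 540100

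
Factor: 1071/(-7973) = -1*3^2*67^(-1) = -9/67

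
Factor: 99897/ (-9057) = -1 * 7^1 * 67^1 * 71^1 * 3019^ (-1) = -33299/3019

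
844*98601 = 83219244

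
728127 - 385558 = 342569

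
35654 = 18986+16668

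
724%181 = 0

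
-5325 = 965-6290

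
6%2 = 0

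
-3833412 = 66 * (-58082)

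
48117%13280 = 8277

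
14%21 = 14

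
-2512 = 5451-7963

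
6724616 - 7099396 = -374780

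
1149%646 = 503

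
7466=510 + 6956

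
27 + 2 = 29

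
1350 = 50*27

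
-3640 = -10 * 364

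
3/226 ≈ 0.0133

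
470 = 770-300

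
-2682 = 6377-9059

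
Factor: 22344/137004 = 2^1 * 19^1 * 233^(-1) = 38/233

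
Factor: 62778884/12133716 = 3^(-1) * 17^(-1) * 29^(-1) * 293^(-1) * 373^1 * 6011^1 = 2242103/433347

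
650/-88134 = -325/44067 ≈ -0.00738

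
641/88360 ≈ 0.00725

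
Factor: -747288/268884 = -1 * 2^1 * 7^(-1) * 11^(-1) * 107^1 = -214/77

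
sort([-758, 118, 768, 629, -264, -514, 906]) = [-758, -514, -264, 118, 629, 768, 906]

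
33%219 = 33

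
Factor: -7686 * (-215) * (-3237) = -1 * 2^1 * 3^3 * 5^1 * 7^1 * 13^1 * 43^1 * 61^1 * 83^1 = -5349110130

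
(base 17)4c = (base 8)120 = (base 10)80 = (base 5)310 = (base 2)1010000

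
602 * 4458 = 2683716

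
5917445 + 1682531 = 7599976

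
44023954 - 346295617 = -302271663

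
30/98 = 15/49≈0.306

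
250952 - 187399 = 63553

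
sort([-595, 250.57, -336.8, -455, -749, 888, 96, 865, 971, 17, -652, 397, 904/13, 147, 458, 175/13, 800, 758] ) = [-749, -652, -595, -455, -336.8, 175/13, 17, 904/13, 96, 147, 250.57, 397, 458, 758, 800, 865, 888, 971] 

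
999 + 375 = 1374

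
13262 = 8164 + 5098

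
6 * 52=312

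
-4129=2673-6802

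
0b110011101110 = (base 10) 3310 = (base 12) 1aba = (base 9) 4477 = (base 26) 4n8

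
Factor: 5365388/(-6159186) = -1*2^1*3^(-3)*7^1*11^(-1)*10369^(-1)*191621^1 = -2682694/3079593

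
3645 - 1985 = 1660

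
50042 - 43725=6317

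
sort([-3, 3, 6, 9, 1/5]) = [-3, 1/5, 3, 6, 9]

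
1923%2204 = 1923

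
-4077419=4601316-8678735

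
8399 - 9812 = -1413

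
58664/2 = 29332 = 29332.00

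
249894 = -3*(-83298)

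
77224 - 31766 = 45458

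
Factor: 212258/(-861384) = -1*2^(-2)*3^(-1)*19^(-1)*1889^(-1)*106129^1 = -106129/430692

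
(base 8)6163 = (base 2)110001110011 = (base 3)11101001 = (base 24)5cj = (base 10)3187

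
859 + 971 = 1830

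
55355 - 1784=53571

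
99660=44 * 2265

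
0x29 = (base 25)1g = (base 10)41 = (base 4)221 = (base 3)1112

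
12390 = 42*295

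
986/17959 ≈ 0.0549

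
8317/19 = 437 + 14/19 ≈ 437.74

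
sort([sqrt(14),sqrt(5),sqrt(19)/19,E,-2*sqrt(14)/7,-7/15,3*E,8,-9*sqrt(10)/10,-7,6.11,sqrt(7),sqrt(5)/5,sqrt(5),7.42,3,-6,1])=[-7,-6,-9*sqrt(10)/10,-2*sqrt(14)/7,-7/15,sqrt(19)/19,sqrt(5)/5,1,sqrt(5),sqrt(5),sqrt(7),E,3,sqrt(14),6.11,7.42,8,3*E]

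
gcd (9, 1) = 1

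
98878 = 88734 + 10144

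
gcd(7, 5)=1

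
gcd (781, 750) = 1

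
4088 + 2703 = 6791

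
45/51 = 15/17 ≈ 0.882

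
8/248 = 1/31 ≈ 0.0323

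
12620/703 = 17 + 669/703 ≈ 17.95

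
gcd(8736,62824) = 8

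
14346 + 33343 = 47689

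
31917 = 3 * 10639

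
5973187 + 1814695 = 7787882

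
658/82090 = 329/41045 ≈ 0.00802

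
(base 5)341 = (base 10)96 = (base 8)140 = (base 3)10120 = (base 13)75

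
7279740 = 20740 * 351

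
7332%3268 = 796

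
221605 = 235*943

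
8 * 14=112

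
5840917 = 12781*457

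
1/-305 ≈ -0.00328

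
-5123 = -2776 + -2347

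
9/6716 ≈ 0.00134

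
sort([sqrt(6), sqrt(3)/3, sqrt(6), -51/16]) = [-51/16, sqrt(3)/3, sqrt(6), sqrt(6)]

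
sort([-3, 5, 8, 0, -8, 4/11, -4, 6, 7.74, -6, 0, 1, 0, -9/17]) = [-8, -6, -4, -3, -9/17, 0, 0, 0, 4/11, 1, 5, 6, 7.74, 8]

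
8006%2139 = 1589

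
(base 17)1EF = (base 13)329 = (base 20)172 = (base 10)542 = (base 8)1036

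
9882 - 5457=4425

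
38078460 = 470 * 81018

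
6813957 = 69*98753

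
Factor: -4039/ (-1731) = 3^ (-1)*7^1 = 7/3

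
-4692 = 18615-23307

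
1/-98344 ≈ -0.0000102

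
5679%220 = 179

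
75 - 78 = -3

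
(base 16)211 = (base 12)381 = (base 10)529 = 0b1000010001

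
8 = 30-22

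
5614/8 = 701 + 3/4 = 701.75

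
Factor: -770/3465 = -1*2^1*3^ (-2) = -2/9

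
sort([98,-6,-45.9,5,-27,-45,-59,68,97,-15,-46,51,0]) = [-59,-46,-45.9,-45,-27,-15,-6,0,5,51,68,97,98]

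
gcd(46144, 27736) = 8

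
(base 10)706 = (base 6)3134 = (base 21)1cd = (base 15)321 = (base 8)1302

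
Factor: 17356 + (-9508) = 2^3*3^2*109^1 = 7848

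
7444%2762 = 1920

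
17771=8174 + 9597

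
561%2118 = 561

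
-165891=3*(-55297)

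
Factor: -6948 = -1*2^2*3^2*193^1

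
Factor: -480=-1*2^5*3^1*5^1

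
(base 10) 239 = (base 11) 1a8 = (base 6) 1035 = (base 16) ef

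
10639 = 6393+4246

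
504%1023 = 504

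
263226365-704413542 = -441187177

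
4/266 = 2/133 ≈ 0.0150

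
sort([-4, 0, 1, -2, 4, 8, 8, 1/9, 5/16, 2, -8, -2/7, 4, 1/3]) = [-8, -4, -2, -2/7, 0, 1/9, 5/16, 1/3, 1, 2, 4, 4, 8, 8]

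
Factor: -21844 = -1*2^2*43^1*127^1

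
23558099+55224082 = 78782181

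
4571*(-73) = -333683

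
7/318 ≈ 0.0220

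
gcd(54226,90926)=2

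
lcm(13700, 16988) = 424700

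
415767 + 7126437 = 7542204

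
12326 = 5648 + 6678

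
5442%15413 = 5442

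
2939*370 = 1087430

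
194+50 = 244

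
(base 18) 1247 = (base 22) dc3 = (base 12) 3967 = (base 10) 6559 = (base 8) 14637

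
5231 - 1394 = 3837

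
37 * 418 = 15466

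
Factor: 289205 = 5^1 * 7^1 * 8263^1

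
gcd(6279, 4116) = 21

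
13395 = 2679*5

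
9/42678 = 1/4742≈0.000211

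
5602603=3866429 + 1736174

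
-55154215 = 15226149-70380364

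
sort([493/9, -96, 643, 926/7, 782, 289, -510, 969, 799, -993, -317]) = [-993, -510, -317, -96, 493/9, 926/7, 289, 643, 782, 799, 969]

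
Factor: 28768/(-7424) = -1 * 2^(-3) * 31^1 = -31/8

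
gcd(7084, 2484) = 92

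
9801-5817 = 3984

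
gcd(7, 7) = 7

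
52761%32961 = 19800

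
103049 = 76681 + 26368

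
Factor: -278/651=-1*2^1*3^ (-1)*7^ (-1)*31^ (-1)*139^1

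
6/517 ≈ 0.0116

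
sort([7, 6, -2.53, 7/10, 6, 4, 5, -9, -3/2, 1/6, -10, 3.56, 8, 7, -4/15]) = [-10, -9, -2.53, -3/2, -4/15, 1/6, 7/10, 3.56, 4, 5, 6, 6, 7, 7, 8]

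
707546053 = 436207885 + 271338168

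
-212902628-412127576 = -625030204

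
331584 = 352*942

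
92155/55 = 18431/11 ≈ 1675.55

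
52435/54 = 971 + 1/54 ≈ 971.02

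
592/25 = 23 + 17/25 = 23.68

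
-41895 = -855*49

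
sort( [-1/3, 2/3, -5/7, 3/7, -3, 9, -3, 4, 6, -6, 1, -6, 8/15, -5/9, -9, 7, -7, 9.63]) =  [-9, -7, -6, -6, -3, -3, -5/7, -5/9, -1/3, 3/7, 8/15, 2/3, 1, 4, 6, 7, 9, 9.63]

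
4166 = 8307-4141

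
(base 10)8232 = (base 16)2028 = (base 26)c4g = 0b10000000101000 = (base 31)8hh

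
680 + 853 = 1533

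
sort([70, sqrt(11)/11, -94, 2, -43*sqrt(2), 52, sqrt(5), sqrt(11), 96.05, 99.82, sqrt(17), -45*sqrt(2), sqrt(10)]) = [-94, -45*sqrt(2), -43*sqrt(2), sqrt(11)/11, 2, sqrt(5), sqrt(10), sqrt(11), sqrt(17), 52, 70, 96.05, 99.82]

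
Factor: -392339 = -1 * 392339^1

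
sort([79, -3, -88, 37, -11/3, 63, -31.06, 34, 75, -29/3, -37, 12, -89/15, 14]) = [-88, -37, -31.06, -29/3, -89/15, -11/3, -3, 12, 14, 34, 37, 63, 75, 79]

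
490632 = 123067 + 367565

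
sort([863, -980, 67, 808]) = [-980, 67, 808, 863]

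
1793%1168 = 625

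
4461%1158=987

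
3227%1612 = 3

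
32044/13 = 2464 + 12/13 ≈ 2464.92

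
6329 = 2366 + 3963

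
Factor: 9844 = 2^2*23^1*107^1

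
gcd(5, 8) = 1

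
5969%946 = 293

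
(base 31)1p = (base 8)70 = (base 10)56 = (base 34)1m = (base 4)320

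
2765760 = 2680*1032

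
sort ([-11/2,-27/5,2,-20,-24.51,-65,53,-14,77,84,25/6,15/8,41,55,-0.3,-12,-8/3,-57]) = [-65,-57,-24.51,-20,-14,-12,-11/2,-27/5,-8/3,-0.3,15/8,2,25/6,41,53,55,77,84]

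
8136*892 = 7257312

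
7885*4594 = 36223690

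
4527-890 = 3637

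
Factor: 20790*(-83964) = -1*2^3*3^4*5^1*7^1*11^1*6997^1 = -1745611560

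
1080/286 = 3 + 111/143 ≈ 3.78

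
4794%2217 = 360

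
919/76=12 + 7/76≈12.09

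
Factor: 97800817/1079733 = 3^(-1)*139^1*491^1*1433^1*359911^(-1)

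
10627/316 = 33 + 199/316 ≈ 33.63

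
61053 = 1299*47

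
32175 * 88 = 2831400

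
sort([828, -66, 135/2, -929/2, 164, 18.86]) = [-929/2, -66, 18.86, 135/2, 164, 828]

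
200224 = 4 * 50056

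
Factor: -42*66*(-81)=2^2*3^6*7^1*11^1=224532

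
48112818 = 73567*654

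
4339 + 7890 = 12229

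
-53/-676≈0.0784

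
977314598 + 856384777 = 1833699375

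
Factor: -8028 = -1*2^2*3^2*223^1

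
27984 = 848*33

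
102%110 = 102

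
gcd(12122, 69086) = 2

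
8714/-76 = -4357/38 ≈ -114.66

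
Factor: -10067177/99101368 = -1*2^(-3)*367^1*27431^1*12387671^(-1)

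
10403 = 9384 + 1019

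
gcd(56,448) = 56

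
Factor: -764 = -1*2^2*191^1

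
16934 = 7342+9592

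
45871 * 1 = 45871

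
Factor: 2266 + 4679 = 3^1*5^1*463^1 = 6945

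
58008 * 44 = 2552352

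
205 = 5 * 41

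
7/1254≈0.00558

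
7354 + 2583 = 9937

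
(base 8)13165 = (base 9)7787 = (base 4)1121311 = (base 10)5749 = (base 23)ajm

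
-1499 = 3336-4835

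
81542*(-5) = -407710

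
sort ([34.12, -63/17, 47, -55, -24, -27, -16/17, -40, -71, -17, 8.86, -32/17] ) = [-71, -55, -40, -27, -24, -17, -63/17, -32/17, -16/17, 8.86, 34.12, 47] 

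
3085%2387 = 698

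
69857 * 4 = 279428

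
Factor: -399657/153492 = -1 * 2^(-2) * 101^1 * 1319^1 * 12791^(-1) = -133219/51164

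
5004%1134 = 468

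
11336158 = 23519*482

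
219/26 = 8 + 11/26 ≈ 8.42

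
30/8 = 3 + 3/4 = 3.75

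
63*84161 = 5302143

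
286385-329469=-43084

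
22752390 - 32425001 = -9672611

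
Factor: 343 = 7^3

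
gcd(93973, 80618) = 1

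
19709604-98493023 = -78783419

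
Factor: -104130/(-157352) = 2^(-2)*3^2*5^1*17^(-1) = 45/68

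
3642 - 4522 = -880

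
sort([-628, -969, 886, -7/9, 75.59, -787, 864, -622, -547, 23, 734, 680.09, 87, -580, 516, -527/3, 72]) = [-969, -787, -628, -622, -580, -547, -527/3, -7/9, 23, 72, 75.59, 87, 516, 680.09, 734, 864, 886]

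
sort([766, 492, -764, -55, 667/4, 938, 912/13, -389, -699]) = [-764, -699, -389, -55, 912/13, 667/4, 492, 766, 938]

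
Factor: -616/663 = -1*2^3*3^(-1)*7^1*11^1*13^(-1)*17^(-1)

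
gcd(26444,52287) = 601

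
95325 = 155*615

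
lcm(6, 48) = 48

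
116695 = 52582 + 64113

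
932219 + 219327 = 1151546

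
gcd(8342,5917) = 97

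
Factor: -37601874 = -1*2^1*3^3*19^1*67^1*547^1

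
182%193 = 182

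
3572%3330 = 242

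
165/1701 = 55/567 ≈ 0.0970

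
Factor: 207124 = 2^2 * 53^1 * 977^1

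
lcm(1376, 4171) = 133472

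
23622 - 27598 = -3976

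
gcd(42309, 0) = 42309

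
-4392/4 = -1098 = -1098.00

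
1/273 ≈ 0.00366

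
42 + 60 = 102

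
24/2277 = 8/759 ≈ 0.0105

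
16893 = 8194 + 8699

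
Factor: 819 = 3^2*7^1*13^1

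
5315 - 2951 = 2364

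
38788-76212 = -37424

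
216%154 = 62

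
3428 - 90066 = -86638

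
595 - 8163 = -7568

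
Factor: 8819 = 8819^1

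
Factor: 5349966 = 2^1*3^1*891661^1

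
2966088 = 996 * 2978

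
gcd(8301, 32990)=1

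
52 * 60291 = 3135132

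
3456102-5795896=-2339794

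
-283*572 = -161876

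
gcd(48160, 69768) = 8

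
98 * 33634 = 3296132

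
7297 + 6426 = 13723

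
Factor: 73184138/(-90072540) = -1*2^(-1)*3^(-3)*5^(-1)*19^(-1)*8779^(-1)*36592069^1 = -36592069/45036270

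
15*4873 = 73095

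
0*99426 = 0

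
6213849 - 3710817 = 2503032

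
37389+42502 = 79891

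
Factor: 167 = 167^1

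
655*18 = 11790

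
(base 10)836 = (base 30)rq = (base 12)598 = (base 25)18b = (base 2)1101000100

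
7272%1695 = 492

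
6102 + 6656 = 12758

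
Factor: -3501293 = -1*3501293^1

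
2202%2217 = 2202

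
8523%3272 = 1979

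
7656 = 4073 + 3583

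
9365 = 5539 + 3826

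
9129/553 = 16 + 281/553 ≈ 16.51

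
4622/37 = 124 + 34/37 ≈ 124.92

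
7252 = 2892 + 4360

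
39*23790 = 927810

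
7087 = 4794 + 2293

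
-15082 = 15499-30581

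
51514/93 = 553 + 85/93 ≈ 553.91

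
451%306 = 145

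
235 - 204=31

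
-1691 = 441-2132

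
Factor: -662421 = -1 * 3^1 * 220807^1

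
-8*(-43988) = 351904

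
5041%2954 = 2087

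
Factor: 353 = 353^1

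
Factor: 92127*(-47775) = -1*3^2*5^2*7^3*13^1*41^1*107^1 = -4401367425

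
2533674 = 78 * 32483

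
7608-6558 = 1050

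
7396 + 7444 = 14840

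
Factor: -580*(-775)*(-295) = -1*2^2*5^4*29^1*31^1*59^1 = -132602500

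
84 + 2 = 86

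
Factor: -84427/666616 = -1*2^(-3)*7^2*103^(-1)*809^(-1)*1723^1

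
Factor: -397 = -1 * 397^1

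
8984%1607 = 949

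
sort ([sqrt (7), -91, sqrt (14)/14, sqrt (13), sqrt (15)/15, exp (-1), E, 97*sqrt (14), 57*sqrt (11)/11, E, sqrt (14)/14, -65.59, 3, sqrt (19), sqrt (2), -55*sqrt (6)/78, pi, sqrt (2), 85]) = [-91, -65.59, -55*sqrt (6)/78, sqrt (15)/15, sqrt (14)/14, sqrt (14)/14, exp (-1), sqrt (2), sqrt (2), sqrt (7), E, E, 3, pi, sqrt (13), sqrt (19), 57*sqrt (11)/11, 85, 97*sqrt (14)]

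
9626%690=656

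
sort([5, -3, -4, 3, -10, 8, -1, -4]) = [-10, -4, -4, -3, -1, 3, 5, 8]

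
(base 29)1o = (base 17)32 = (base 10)53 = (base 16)35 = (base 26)21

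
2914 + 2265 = 5179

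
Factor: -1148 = -1*2^2*7^1*41^1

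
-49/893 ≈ -0.0549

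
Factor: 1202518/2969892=2^(-1)*3^(-3)*107^(-1)*257^(-1)*601259^1=601259/1484946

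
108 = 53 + 55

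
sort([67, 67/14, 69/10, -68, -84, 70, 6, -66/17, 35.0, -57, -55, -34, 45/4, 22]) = [-84, -68, -57, -55, -34, -66/17, 67/14, 6, 69/10, 45/4, 22, 35.0, 67, 70]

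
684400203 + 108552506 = 792952709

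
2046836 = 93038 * 22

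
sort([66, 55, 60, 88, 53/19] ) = [53/19, 55, 60, 66, 88] 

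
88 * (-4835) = -425480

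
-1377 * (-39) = 53703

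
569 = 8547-7978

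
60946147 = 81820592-20874445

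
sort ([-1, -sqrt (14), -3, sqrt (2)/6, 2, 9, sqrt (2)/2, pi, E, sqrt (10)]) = [-sqrt (14), -3, -1, sqrt (2)/6, sqrt (2)/2, 2, E, pi, sqrt (10), 9]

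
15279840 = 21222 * 720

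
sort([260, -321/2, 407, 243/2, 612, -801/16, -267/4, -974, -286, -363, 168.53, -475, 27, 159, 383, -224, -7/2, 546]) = [-974, -475, -363, -286, -224, -321/2, -267/4, -801/16, -7/2, 27, 243/2, 159, 168.53, 260, 383, 407, 546, 612]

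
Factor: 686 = 2^1*7^3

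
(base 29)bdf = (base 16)25ab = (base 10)9643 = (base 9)14204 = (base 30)ald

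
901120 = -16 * (-56320)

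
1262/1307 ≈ 0.966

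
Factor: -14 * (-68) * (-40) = -1 * 2^6 * 5^1 * 7^1 * 17^1 = -38080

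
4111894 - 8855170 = -4743276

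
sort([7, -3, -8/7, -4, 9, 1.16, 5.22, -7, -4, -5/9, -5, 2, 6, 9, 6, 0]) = [-7, -5, -4, -4, -3, -8/7, -5/9, 0, 1.16, 2, 5.22, 6, 6, 7, 9, 9]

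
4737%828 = 597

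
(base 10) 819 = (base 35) ne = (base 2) 1100110011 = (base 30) r9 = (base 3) 1010100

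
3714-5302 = -1588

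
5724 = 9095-3371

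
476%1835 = 476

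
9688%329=147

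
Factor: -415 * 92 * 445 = -1 * 2^2 * 5^2 * 23^1 * 83^1 * 89^1 = -16990100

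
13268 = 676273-663005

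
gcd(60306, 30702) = 6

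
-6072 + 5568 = -504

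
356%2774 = 356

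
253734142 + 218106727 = 471840869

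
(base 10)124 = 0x7c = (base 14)8c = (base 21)5j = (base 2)1111100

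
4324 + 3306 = 7630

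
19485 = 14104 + 5381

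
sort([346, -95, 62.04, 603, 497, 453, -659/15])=[-95, -659/15, 62.04, 346, 453, 497, 603]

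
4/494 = 2/247 ≈ 0.00810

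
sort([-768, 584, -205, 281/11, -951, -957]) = [-957, -951, -768, -205, 281/11, 584]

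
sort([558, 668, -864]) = [-864, 558, 668]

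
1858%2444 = 1858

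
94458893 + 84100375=178559268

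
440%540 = 440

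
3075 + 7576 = 10651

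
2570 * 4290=11025300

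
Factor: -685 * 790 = -1 * 2^1 * 5^2 * 79^1 * 137^1 = -541150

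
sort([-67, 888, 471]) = [-67, 471, 888]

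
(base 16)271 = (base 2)1001110001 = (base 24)121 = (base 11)519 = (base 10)625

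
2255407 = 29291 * 77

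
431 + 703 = 1134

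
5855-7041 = -1186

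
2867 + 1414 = 4281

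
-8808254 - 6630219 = -15438473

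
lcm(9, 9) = 9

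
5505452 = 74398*74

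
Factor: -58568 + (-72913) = -1 * 3^2 * 7^1 * 2087^1 = -131481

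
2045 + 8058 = 10103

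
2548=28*91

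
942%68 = 58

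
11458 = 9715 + 1743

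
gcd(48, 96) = 48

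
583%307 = 276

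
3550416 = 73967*48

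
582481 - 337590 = 244891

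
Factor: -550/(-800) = 2^(-4)*11^1 = 11/16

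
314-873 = -559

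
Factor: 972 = 2^2 * 3^5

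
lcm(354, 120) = 7080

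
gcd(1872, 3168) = 144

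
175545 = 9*19505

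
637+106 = 743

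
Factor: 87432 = 2^3 * 3^1 * 3643^1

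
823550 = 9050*91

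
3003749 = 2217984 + 785765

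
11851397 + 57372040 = 69223437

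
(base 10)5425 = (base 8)12461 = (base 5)133200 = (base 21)c67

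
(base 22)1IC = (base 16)37C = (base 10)892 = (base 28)13O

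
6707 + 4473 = 11180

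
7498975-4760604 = 2738371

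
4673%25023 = 4673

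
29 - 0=29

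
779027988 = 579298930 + 199729058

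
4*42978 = 171912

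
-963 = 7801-8764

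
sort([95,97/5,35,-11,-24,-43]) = [-43,-24,-11,97/5,35,95]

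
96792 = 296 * 327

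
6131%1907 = 410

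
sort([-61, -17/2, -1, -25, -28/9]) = [-61, -25, -17/2, -28/9, -1]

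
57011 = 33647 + 23364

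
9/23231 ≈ 0.000387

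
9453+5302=14755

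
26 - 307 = -281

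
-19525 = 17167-36692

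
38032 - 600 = 37432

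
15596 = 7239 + 8357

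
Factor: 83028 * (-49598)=-1 * 2^3 * 3^1 * 11^1 * 17^1 * 37^1 * 24799^1=-4118022744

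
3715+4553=8268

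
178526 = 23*7762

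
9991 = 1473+8518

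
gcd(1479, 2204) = 29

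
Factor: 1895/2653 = 5^1*7^(-1) = 5/7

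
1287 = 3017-1730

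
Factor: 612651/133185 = 5^(-1) * 23^1 = 23/5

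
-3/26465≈-0.000113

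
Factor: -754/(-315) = 2^1 * 3^(-2) * 5^(-1) * 7^(-1) * 13^1 * 29^1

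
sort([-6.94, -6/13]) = [-6.94, -6/13]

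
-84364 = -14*6026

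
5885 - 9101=-3216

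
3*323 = 969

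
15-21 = -6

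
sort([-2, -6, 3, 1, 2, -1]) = [-6, -2, -1, 1, 2, 3]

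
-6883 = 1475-8358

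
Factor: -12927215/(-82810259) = 5^1*433^1*853^1*1531^(-1)*7727^(-1) = 1846745/11830037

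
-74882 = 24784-99666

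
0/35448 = 0 = 0.00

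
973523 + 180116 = 1153639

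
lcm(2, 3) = 6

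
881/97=9+8/97 ≈ 9.08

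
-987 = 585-1572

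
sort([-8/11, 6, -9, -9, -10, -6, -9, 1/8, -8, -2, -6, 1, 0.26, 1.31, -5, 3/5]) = [-10, -9, -9, -9, -8, -6, -6, -5, -2, -8/11, 1/8, 0.26, 3/5, 1, 1.31, 6]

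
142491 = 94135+48356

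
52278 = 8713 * 6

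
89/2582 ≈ 0.0345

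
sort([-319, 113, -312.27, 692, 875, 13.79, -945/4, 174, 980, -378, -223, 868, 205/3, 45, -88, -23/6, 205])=[-378, -319, -312.27, -945/4, -223, -88, -23/6, 13.79, 45, 205/3, 113, 174, 205, 692, 868, 875, 980]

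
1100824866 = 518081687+582743179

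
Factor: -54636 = -1*2^2*3^1*29^1*157^1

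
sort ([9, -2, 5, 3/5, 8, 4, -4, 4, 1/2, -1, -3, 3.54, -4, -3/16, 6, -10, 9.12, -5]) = [-10, -5, -4, -4, -3, -2, -1, -3/16, 1/2, 3/5, 3.54, 4, 4, 5, 6, 8, 9, 9.12]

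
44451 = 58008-13557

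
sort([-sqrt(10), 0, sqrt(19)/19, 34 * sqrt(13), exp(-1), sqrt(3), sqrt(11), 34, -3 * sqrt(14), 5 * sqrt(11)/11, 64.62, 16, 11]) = [-3 * sqrt(14), -sqrt(10), 0, sqrt(19)/19, exp(-1), 5 * sqrt(11)/11, sqrt(3), sqrt(11), 11, 16, 34, 64.62, 34 * sqrt(13)]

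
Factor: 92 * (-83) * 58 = -1 * 2^3 * 23^1 * 29^1 * 83^1 = -442888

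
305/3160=61/632≈0.0965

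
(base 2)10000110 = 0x86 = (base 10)134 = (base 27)4q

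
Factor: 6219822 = 2^1*3^1*7^1*148091^1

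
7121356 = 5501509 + 1619847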